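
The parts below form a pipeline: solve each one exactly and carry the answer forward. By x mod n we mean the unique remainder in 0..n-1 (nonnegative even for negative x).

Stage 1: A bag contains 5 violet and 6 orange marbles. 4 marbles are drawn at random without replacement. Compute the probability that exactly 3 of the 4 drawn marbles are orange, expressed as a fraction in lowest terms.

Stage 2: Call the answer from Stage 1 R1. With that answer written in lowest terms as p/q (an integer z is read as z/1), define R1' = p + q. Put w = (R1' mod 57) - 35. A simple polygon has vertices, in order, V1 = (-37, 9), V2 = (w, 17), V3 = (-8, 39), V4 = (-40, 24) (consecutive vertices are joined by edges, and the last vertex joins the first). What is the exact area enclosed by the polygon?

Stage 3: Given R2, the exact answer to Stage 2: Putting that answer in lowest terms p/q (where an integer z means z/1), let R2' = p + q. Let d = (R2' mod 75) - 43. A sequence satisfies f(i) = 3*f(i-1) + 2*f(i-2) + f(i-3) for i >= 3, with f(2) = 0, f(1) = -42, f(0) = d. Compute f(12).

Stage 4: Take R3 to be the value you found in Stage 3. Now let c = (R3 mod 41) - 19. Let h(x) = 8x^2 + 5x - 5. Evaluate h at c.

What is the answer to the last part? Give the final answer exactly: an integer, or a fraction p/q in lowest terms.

Stage 1: total draws C(11,4) = 330; favorable C(6,3)*C(5,1) = 100; P = 10/33; answer 10/33
Stage 2: R1 = 10/33; threaded value p + q = 43; w = 8; cross terms: (-37*17 - 8*9)=-701, (8*39 - -8*17)=448, (-8*24 - -40*39)=1368, (-40*9 - -37*24)=528; twice the area = |1643| = 1643; area = 1643/2; answer 1643/2
Stage 3: R2 = 1643/2; threaded value p + q = 1645; d = 27; f(3) = 3*(0) + 2*(-42) + 1*(27) = -57; iterating: f(3)=-57, f(4)=-213, f(5)=-753, f(6)=-2742, f(7)=-9945, f(8)=-36072, f(9)=-130848, f(10)=-474633, f(11)=-1721667, f(12)=-6245115; answer -6245115
Stage 4: R3 = -6245115; c = -14; 8*(-14)^2 + 5*(-14)^1 - 5 = (1568) + (-70) + (-5) = 1493; answer 1493

1493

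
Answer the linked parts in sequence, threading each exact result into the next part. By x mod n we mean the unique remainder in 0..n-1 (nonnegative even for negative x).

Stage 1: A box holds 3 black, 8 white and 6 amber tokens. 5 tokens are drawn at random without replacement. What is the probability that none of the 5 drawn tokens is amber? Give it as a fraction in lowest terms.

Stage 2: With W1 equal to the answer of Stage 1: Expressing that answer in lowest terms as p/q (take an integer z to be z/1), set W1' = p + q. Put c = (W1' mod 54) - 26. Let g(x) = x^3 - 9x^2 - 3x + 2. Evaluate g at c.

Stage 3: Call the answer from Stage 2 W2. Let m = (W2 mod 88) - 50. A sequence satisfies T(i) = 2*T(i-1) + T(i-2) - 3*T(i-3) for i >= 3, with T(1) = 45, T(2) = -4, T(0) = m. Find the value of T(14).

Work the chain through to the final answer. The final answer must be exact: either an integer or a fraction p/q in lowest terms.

-20255

Stage 1: total draws C(17,5) = 6188; favorable C(11,5) = 462; P = 33/442; answer 33/442
Stage 2: W1 = 33/442; threaded value p + q = 475; c = 17; 1*(17)^3 - 9*(17)^2 - 3*(17)^1 + 2 = (4913) + (-2601) + (-51) + (2) = 2263; answer 2263
Stage 3: W2 = 2263; m = 13; T(3) = 2*(-4) + 1*(45) - 3*(13) = -2; iterating: T(3)=-2, T(4)=-143, T(5)=-276, T(6)=-689, T(7)=-1225, T(8)=-2311, T(9)=-3780, T(10)=-6196, T(11)=-9239, T(12)=-13334, T(13)=-17319, T(14)=-20255; answer -20255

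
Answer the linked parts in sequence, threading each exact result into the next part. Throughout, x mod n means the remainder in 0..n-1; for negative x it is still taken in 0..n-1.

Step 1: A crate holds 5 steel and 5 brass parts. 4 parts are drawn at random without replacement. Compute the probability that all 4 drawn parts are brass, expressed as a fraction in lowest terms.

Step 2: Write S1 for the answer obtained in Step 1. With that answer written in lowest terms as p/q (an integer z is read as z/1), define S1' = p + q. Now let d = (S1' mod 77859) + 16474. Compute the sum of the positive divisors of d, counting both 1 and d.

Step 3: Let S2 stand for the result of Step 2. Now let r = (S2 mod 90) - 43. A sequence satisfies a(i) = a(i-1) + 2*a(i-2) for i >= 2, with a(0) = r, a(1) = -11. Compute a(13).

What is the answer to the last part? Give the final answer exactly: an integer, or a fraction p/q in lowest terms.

Step 1: total draws C(10,4) = 210; favorable C(5,4) = 5; P = 1/42; answer 1/42
Step 2: S1 = 1/42; threaded value p + q = 43; d = 16517; 16517 = 83 * 199; sigma = (1 + 83) * (1 + 199) = 84 * 200 = 16800; answer 16800
Step 3: S2 = 16800; r = 17; a(2) = 1*(-11) + 2*(17) = 23; iterating: a(2)=23, a(3)=1, a(4)=47, a(5)=49, a(6)=143, a(7)=241, a(8)=527, a(9)=1009, a(10)=2063, a(11)=4081, a(12)=8207, a(13)=16369; answer 16369

16369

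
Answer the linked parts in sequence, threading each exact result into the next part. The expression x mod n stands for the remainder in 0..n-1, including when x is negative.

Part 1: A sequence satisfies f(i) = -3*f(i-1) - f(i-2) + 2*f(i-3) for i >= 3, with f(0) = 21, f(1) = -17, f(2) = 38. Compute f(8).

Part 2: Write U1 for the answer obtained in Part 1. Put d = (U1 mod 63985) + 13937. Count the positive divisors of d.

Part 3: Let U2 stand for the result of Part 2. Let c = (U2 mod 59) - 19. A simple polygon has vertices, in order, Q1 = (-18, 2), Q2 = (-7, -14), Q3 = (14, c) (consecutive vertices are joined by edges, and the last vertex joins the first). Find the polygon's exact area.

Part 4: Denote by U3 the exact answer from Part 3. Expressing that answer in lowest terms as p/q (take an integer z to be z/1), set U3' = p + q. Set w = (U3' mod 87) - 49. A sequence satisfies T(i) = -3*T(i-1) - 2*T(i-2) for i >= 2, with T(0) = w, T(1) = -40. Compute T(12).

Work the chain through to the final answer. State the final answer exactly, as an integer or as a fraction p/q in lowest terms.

94202

Part 1: f(3) = -3*(38) - 1*(-17) + 2*(21) = -55; iterating: f(3)=-55, f(4)=93, f(5)=-148, f(6)=241, f(7)=-389, f(8)=630; answer 630
Part 2: U1 = 630; d = 14567; 14567 = 7 * 2081; number of divisors = (1+1) * (1+1) = 4; answer 4
Part 3: U2 = 4; c = -15; cross terms: (-18*-14 - -7*2)=266, (-7*-15 - 14*-14)=301, (14*2 - -18*-15)=-242; twice the area = |325| = 325; area = 325/2; answer 325/2
Part 4: U3 = 325/2; threaded value p + q = 327; w = 17; T(2) = -3*(-40) - 2*(17) = 86; iterating: T(2)=86, T(3)=-178, T(4)=362, T(5)=-730, T(6)=1466, T(7)=-2938, T(8)=5882, T(9)=-11770, T(10)=23546, T(11)=-47098, T(12)=94202; answer 94202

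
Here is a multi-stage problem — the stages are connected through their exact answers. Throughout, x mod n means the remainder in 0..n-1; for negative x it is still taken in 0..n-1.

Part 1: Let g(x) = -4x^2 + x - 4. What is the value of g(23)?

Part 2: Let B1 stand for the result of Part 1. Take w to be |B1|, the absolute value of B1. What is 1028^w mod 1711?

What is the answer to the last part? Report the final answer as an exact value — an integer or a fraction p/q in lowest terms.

Part 1: -4*(23)^2 + 1*(23)^1 - 4 = (-2116) + (23) + (-4) = -2097; answer -2097
Part 2: B1 = -2097; w = 2097; squarings mod 1711: 1028^1=1028, 1028^2=1097, 1028^4=576, 1028^8=1553, 1028^16=1010, 1028^32=344, 1028^64=277, 1028^128=1445, 1028^256=605, 1028^512=1582, 1028^1024=1242, 1028^2048=953; 1028^2097 = 1028^1 * 1028^16 * 1028^32 * 1028^2048 = 62 (mod 1711); answer 62

62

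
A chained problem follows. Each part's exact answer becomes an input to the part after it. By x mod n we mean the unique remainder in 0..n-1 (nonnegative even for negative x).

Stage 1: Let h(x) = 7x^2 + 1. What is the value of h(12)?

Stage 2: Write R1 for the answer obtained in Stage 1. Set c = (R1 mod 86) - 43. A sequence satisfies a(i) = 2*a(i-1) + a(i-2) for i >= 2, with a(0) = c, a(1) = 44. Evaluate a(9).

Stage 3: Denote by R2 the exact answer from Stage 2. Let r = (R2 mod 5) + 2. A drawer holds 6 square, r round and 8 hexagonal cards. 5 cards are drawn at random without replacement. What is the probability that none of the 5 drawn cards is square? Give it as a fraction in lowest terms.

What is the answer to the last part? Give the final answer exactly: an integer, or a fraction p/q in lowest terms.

Stage 1: 7*(12)^2 + 1 = (1008) + (1) = 1009; answer 1009
Stage 2: R1 = 1009; c = 20; a(2) = 2*(44) + 1*(20) = 108; iterating: a(2)=108, a(3)=260, a(4)=628, a(5)=1516, a(6)=3660, a(7)=8836, a(8)=21332, a(9)=51500; answer 51500
Stage 3: R2 = 51500; r = 2; total draws C(16,5) = 4368; favorable C(10,5) = 252; P = 3/52; answer 3/52

3/52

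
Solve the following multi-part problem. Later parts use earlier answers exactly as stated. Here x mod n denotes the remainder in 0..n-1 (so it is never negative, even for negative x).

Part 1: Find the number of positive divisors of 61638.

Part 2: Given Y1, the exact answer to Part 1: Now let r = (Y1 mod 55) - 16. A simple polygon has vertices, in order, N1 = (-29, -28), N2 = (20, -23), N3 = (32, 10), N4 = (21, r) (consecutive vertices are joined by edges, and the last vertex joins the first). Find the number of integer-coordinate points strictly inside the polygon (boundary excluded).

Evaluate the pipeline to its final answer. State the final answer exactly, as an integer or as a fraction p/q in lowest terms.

432

Part 1: 61638 = 2 * 3 * 10273; number of divisors = (1+1) * (1+1) * (1+1) = 8; answer 8
Part 2: Y1 = 8; r = -8; cross terms: (-29*-23 - 20*-28)=1227, (20*10 - 32*-23)=936, (32*-8 - 21*10)=-466, (21*-28 - -29*-8)=-820; twice the area = |877| = 877; area = 877/2; boundary points = 1 + 3 + 1 + 10 = 15; strictly interior points = area - boundary/2 + 1 = 432; answer 432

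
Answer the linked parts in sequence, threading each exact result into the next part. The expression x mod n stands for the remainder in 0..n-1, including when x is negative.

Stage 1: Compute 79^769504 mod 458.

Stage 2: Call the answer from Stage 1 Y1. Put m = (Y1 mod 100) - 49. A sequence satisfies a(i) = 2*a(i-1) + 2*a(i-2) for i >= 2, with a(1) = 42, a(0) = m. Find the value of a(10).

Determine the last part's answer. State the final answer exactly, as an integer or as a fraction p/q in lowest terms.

466944

Stage 1: squarings mod 458: 79^1=79, 79^2=287, 79^4=387, 79^8=3, 79^16=9, 79^32=81, 79^64=149, 79^128=217, 79^256=373, 79^512=355, 79^1024=75, 79^2048=129, 79^4096=153, 79^8192=51, 79^16384=311, 79^32768=83, 79^65536=19, 79^131072=361, 79^262144=249, 79^524288=171; 79^769504 = 79^32 * 79^64 * 79^128 * 79^256 * 79^1024 * 79^2048 * 79^4096 * 79^8192 * 79^32768 * 79^65536 * 79^131072 * 79^524288 = 387 (mod 458); answer 387
Stage 2: Y1 = 387; m = 38; a(2) = 2*(42) + 2*(38) = 160; iterating: a(2)=160, a(3)=404, a(4)=1128, a(5)=3064, a(6)=8384, a(7)=22896, a(8)=62560, a(9)=170912, a(10)=466944; answer 466944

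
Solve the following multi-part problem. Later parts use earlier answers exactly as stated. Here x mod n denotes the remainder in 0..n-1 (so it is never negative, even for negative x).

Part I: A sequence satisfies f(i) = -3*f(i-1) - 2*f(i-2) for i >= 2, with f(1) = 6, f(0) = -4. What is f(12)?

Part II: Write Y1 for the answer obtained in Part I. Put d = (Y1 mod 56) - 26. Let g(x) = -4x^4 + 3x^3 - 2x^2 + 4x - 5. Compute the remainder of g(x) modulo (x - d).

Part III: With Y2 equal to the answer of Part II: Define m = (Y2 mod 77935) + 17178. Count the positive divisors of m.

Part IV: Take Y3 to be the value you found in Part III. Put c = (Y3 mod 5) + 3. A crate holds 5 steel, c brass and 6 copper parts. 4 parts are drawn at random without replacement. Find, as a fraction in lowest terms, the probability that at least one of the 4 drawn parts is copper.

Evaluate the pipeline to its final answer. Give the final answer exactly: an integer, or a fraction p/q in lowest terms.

205/238

Part I: f(2) = -3*(6) - 2*(-4) = -10; iterating: f(2)=-10, f(3)=18, f(4)=-34, f(5)=66, f(6)=-130, f(7)=258, f(8)=-514, f(9)=1026, f(10)=-2050, f(11)=4098, f(12)=-8194; answer -8194
Part II: Y1 = -8194; d = 12; remainder = value at the root: -4*(12)^4 + 3*(12)^3 - 2*(12)^2 + 4*(12)^1 - 5 = (-82944) + (5184) + (-288) + (48) + (-5) = -78005; answer -78005
Part III: Y2 = -78005; m = 95043; 95043 = 3 * 13 * 2437; number of divisors = (1+1) * (1+1) * (1+1) = 8; answer 8
Part IV: Y3 = 8; c = 6; total draws C(17,4) = 2380; complement C(11,4) = 330; favorable 2380 - 330 = 2050; P = 205/238; answer 205/238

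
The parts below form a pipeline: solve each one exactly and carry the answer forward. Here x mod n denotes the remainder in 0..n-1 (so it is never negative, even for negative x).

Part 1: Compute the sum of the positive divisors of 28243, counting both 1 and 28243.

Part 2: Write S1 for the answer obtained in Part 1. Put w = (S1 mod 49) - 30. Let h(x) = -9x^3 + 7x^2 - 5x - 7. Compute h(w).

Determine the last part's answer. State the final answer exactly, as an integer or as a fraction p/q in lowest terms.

Part 1: 28243 = 61 * 463; sigma = (1 + 61) * (1 + 463) = 62 * 464 = 28768; answer 28768
Part 2: S1 = 28768; w = -25; -9*(-25)^3 + 7*(-25)^2 - 5*(-25)^1 - 7 = (140625) + (4375) + (125) + (-7) = 145118; answer 145118

145118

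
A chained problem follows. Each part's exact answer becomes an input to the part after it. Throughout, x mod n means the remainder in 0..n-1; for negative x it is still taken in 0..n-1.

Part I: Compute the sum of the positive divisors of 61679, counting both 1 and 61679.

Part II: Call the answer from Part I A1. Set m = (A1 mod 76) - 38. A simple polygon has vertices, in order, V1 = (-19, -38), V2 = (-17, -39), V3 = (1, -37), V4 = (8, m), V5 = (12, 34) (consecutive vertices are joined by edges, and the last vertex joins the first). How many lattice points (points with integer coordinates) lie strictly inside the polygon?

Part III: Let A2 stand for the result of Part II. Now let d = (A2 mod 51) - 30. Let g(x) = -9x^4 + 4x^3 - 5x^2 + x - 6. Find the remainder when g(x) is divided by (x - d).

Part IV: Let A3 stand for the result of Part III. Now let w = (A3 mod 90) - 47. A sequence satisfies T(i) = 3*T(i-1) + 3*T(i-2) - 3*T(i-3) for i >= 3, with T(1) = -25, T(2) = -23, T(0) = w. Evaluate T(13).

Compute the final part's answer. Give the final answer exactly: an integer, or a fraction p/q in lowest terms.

-64620909

Part I: 61679 = 37 * 1667; sigma = (1 + 37) * (1 + 1667) = 38 * 1668 = 63384; answer 63384
Part II: A1 = 63384; m = -38; cross terms: (-19*-39 - -17*-38)=95, (-17*-37 - 1*-39)=668, (1*-38 - 8*-37)=258, (8*34 - 12*-38)=728, (12*-38 - -19*34)=190; twice the area = |1939| = 1939; area = 1939/2; boundary points = 1 + 2 + 1 + 4 + 1 = 9; strictly interior points = area - boundary/2 + 1 = 966; answer 966
Part III: A2 = 966; d = 18; remainder = value at the root: -9*(18)^4 + 4*(18)^3 - 5*(18)^2 + 1*(18)^1 - 6 = (-944784) + (23328) + (-1620) + (18) + (-6) = -923064; answer -923064
Part IV: A3 = -923064; w = 19; T(3) = 3*(-23) + 3*(-25) - 3*(19) = -201; iterating: T(3)=-201, T(4)=-597, T(5)=-2325, T(6)=-8163, T(7)=-29673, T(8)=-106533, T(9)=-384129, T(10)=-1382967, T(11)=-4981689, T(12)=-17941581, T(13)=-64620909; answer -64620909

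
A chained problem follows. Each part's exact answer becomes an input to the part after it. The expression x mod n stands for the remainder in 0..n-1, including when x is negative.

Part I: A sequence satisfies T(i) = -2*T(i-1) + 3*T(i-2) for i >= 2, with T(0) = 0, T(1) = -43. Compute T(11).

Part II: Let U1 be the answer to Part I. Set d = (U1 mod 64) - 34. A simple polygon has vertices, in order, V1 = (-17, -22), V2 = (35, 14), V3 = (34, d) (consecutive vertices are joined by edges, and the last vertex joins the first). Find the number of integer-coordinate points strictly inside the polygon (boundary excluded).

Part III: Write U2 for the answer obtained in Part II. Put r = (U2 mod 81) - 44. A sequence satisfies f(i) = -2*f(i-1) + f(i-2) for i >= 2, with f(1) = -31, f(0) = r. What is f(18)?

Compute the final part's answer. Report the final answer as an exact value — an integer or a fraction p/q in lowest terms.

Part I: T(2) = -2*(-43) + 3*(0) = 86; iterating: T(2)=86, T(3)=-301, T(4)=860, T(5)=-2623, T(6)=7826, T(7)=-23521, T(8)=70520, T(9)=-211603, T(10)=634766, T(11)=-1904341; answer -1904341
Part II: U1 = -1904341; d = 9; cross terms: (-17*14 - 35*-22)=532, (35*9 - 34*14)=-161, (34*-22 - -17*9)=-595; twice the area = |-224| = 224; area = 112; boundary points = 4 + 1 + 1 = 6; strictly interior points = area - boundary/2 + 1 = 110; answer 110
Part III: U2 = 110; r = -15; f(2) = -2*(-31) + 1*(-15) = 47; iterating: f(2)=47, f(3)=-125, f(4)=297, f(5)=-719, f(6)=1735, f(7)=-4189, f(8)=10113, f(9)=-24415, f(10)=58943, f(11)=-142301, f(12)=343545, f(13)=-829391, f(14)=2002327, f(15)=-4834045, f(16)=11670417, f(17)=-28174879, f(18)=68020175; answer 68020175

68020175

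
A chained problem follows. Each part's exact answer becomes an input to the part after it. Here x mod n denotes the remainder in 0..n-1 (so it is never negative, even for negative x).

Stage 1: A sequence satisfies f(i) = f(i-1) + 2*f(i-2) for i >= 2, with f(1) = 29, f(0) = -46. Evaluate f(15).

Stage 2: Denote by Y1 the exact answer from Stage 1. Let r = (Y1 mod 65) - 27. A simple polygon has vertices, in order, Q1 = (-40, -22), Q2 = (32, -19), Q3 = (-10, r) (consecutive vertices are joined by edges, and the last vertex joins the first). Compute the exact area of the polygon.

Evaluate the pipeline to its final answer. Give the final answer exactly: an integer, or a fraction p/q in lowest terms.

1935

Stage 1: f(2) = 1*(29) + 2*(-46) = -63; iterating: f(2)=-63, f(3)=-5, f(4)=-131, f(5)=-141, f(6)=-403, f(7)=-685, f(8)=-1491, f(9)=-2861, f(10)=-5843, f(11)=-11565, f(12)=-23251, f(13)=-46381, f(14)=-92883, f(15)=-185645; answer -185645
Stage 2: Y1 = -185645; r = 33; cross terms: (-40*-19 - 32*-22)=1464, (32*33 - -10*-19)=866, (-10*-22 - -40*33)=1540; twice the area = |3870| = 3870; area = 1935; answer 1935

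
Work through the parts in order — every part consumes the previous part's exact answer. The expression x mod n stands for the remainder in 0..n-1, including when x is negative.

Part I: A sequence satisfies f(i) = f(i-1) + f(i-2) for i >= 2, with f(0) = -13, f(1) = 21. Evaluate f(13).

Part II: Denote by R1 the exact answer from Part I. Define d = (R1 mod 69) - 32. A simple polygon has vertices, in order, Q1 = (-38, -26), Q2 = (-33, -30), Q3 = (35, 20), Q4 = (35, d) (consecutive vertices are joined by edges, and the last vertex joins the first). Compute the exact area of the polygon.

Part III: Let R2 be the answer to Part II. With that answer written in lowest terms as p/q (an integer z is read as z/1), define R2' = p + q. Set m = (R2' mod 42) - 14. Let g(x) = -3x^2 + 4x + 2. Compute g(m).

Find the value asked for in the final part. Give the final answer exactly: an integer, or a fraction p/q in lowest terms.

-2077

Part I: f(2) = 1*(21) + 1*(-13) = 8; iterating: f(2)=8, f(3)=29, f(4)=37, f(5)=66, f(6)=103, f(7)=169, f(8)=272, f(9)=441, f(10)=713, f(11)=1154, f(12)=1867, f(13)=3021; answer 3021
Part II: R1 = 3021; d = 22; cross terms: (-38*-30 - -33*-26)=282, (-33*20 - 35*-30)=390, (35*22 - 35*20)=70, (35*-26 - -38*22)=-74; twice the area = |668| = 668; area = 334; answer 334
Part III: R2 = 334; threaded value p + q = 335; m = 27; -3*(27)^2 + 4*(27)^1 + 2 = (-2187) + (108) + (2) = -2077; answer -2077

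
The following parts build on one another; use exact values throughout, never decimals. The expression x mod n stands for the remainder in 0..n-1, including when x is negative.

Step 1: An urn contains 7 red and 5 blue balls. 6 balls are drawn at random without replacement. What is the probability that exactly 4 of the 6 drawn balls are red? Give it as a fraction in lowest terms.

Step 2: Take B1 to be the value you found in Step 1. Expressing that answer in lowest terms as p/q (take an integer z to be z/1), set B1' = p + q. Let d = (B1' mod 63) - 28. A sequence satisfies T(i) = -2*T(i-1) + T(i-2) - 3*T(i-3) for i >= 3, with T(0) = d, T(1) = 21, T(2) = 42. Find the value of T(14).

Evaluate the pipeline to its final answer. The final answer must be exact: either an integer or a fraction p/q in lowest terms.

3554292

Step 1: total draws C(12,6) = 924; favorable C(7,4)*C(5,2) = 350; P = 25/66; answer 25/66
Step 2: B1 = 25/66; threaded value p + q = 91; d = 0; T(3) = -2*(42) + 1*(21) - 3*(0) = -63; iterating: T(3)=-63, T(4)=105, T(5)=-399, T(6)=1092, T(7)=-2898, T(8)=8085, T(9)=-22344, T(10)=61467, T(11)=-169533, T(12)=467565, T(13)=-1289064, T(14)=3554292; answer 3554292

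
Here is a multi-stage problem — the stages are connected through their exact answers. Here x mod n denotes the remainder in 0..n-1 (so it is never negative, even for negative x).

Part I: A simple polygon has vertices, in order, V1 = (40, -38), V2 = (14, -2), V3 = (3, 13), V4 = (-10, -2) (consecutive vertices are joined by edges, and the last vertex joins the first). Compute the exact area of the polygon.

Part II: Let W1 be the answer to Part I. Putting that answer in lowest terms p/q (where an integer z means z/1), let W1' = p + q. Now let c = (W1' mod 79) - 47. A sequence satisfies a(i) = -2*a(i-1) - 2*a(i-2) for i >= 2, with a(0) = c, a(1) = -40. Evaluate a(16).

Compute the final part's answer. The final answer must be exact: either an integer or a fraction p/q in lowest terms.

3328

Part I: cross terms: (40*-2 - 14*-38)=452, (14*13 - 3*-2)=188, (3*-2 - -10*13)=124, (-10*-38 - 40*-2)=460; twice the area = |1224| = 1224; area = 612; answer 612
Part II: W1 = 612; threaded value p + q = 613; c = 13; a(2) = -2*(-40) - 2*(13) = 54; iterating: a(2)=54, a(3)=-28, a(4)=-52, a(5)=160, a(6)=-216, a(7)=112, a(8)=208, a(9)=-640, a(10)=864, a(11)=-448, a(12)=-832, a(13)=2560, a(14)=-3456, a(15)=1792, a(16)=3328; answer 3328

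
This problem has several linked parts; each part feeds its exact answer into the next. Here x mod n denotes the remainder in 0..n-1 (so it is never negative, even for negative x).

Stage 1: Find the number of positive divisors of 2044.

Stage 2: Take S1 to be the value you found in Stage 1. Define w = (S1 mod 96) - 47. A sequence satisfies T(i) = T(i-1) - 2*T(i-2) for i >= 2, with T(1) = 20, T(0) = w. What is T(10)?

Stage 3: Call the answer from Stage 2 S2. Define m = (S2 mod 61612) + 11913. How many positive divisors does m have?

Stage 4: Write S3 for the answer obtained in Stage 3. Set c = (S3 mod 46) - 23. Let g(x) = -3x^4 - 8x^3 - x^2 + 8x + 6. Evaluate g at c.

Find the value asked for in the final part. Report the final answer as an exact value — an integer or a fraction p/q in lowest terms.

-336598

Stage 1: 2044 = 2^2 * 7 * 73; number of divisors = (2+1) * (1+1) * (1+1) = 12; answer 12
Stage 2: S1 = 12; w = -35; T(2) = 1*(20) - 2*(-35) = 90; iterating: T(2)=90, T(3)=50, T(4)=-130, T(5)=-230, T(6)=30, T(7)=490, T(8)=430, T(9)=-550, T(10)=-1410; answer -1410
Stage 3: S2 = -1410; m = 72115; 72115 = 5 * 14423; number of divisors = (1+1) * (1+1) = 4; answer 4
Stage 4: S3 = 4; c = -19; -3*(-19)^4 - 8*(-19)^3 - 1*(-19)^2 + 8*(-19)^1 + 6 = (-390963) + (54872) + (-361) + (-152) + (6) = -336598; answer -336598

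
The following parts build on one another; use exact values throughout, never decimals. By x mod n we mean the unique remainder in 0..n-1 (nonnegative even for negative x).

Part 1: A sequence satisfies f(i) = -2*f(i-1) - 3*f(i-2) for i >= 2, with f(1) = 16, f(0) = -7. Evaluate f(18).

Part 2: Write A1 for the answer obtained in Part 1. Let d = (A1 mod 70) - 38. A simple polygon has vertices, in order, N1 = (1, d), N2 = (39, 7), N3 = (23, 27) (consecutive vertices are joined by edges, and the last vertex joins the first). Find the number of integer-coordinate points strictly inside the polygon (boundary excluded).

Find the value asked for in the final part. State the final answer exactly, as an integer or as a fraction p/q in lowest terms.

Part 1: f(2) = -2*(16) - 3*(-7) = -11; iterating: f(2)=-11, f(3)=-26, f(4)=85, f(5)=-92, f(6)=-71, f(7)=418, f(8)=-623, f(9)=-8, f(10)=1885, f(11)=-3746, f(12)=1837, f(13)=7564, f(14)=-20639, f(15)=18586, f(16)=24745, f(17)=-105248, f(18)=136261; answer 136261
Part 2: A1 = 136261; d = 3; cross terms: (1*7 - 39*3)=-110, (39*27 - 23*7)=892, (23*3 - 1*27)=42; twice the area = |824| = 824; area = 412; boundary points = 2 + 4 + 2 = 8; strictly interior points = area - boundary/2 + 1 = 409; answer 409

409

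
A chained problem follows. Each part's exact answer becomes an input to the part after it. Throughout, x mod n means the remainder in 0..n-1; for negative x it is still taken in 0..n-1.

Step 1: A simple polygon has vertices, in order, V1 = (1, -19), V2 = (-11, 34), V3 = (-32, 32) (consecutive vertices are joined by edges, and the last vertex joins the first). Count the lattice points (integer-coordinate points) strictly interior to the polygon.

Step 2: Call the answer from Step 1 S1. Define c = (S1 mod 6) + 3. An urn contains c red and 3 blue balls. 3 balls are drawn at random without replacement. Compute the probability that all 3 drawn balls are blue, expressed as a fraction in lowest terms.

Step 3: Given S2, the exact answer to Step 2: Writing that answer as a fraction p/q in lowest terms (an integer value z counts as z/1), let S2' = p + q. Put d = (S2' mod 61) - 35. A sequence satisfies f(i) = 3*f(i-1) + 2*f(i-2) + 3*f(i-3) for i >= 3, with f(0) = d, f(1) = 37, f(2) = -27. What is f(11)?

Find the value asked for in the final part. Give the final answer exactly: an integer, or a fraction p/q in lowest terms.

Step 1: cross terms: (1*34 - -11*-19)=-175, (-11*32 - -32*34)=736, (-32*-19 - 1*32)=576; twice the area = |1137| = 1137; area = 1137/2; boundary points = 1 + 1 + 3 = 5; strictly interior points = area - boundary/2 + 1 = 567; answer 567
Step 2: S1 = 567; c = 6; total draws C(9,3) = 84; favorable C(3,3) = 1; P = 1/84; answer 1/84
Step 3: S2 = 1/84; threaded value p + q = 85; d = -11; f(3) = 3*(-27) + 2*(37) + 3*(-11) = -40; iterating: f(3)=-40, f(4)=-63, f(5)=-350, f(6)=-1296, f(7)=-4777, f(8)=-17973, f(9)=-67361, f(10)=-252360, f(11)=-945721; answer -945721

-945721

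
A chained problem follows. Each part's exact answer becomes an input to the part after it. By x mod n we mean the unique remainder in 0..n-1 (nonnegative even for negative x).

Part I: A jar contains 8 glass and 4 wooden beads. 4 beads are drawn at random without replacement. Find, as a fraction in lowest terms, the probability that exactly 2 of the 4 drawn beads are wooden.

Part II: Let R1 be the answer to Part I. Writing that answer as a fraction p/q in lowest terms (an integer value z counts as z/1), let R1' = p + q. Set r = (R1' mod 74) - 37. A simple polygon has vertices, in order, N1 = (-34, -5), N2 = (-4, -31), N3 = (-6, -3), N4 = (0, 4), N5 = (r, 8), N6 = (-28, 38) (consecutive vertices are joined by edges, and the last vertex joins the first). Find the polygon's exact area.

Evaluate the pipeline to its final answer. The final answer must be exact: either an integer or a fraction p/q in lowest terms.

1858

Part I: total draws C(12,4) = 495; favorable C(4,2)*C(8,2) = 168; P = 56/165; answer 56/165
Part II: R1 = 56/165; threaded value p + q = 221; r = 36; cross terms: (-34*-31 - -4*-5)=1034, (-4*-3 - -6*-31)=-174, (-6*4 - 0*-3)=-24, (0*8 - 36*4)=-144, (36*38 - -28*8)=1592, (-28*-5 - -34*38)=1432; twice the area = |3716| = 3716; area = 1858; answer 1858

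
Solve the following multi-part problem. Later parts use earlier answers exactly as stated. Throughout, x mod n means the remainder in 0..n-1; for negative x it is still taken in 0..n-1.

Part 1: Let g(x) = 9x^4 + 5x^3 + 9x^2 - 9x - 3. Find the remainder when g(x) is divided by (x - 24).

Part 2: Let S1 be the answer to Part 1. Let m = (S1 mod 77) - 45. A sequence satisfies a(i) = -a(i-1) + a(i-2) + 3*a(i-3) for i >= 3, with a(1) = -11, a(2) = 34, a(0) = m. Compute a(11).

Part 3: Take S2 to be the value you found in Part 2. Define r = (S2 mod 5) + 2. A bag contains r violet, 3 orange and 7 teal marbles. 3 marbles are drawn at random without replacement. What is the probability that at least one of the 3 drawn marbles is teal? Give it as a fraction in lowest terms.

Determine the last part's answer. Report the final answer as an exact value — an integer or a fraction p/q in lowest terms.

Part 1: remainder = value at the root: 9*(24)^4 + 5*(24)^3 + 9*(24)^2 - 9*(24)^1 - 3 = (2985984) + (69120) + (5184) + (-216) + (-3) = 3060069; answer 3060069
Part 2: S1 = 3060069; m = -33; a(3) = -1*(34) + 1*(-11) + 3*(-33) = -144; iterating: a(3)=-144, a(4)=145, a(5)=-187, a(6)=-100, a(7)=348, a(8)=-1009, a(9)=1057, a(10)=-1022, a(11)=-948; answer -948
Part 3: S2 = -948; r = 4; total draws C(14,3) = 364; complement C(7,3) = 35; favorable 364 - 35 = 329; P = 47/52; answer 47/52

47/52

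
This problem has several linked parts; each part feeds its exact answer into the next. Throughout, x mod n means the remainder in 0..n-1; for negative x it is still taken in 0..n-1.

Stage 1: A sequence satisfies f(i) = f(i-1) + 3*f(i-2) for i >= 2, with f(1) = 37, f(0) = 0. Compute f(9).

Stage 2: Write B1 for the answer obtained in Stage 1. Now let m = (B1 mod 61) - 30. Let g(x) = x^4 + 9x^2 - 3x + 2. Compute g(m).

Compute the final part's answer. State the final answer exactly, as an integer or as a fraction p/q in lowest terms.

Stage 1: f(2) = 1*(37) + 3*(0) = 37; iterating: f(2)=37, f(3)=148, f(4)=259, f(5)=703, f(6)=1480, f(7)=3589, f(8)=8029, f(9)=18796; answer 18796
Stage 2: B1 = 18796; m = -22; 1*(-22)^4 + 9*(-22)^2 - 3*(-22)^1 + 2 = (234256) + (4356) + (66) + (2) = 238680; answer 238680

238680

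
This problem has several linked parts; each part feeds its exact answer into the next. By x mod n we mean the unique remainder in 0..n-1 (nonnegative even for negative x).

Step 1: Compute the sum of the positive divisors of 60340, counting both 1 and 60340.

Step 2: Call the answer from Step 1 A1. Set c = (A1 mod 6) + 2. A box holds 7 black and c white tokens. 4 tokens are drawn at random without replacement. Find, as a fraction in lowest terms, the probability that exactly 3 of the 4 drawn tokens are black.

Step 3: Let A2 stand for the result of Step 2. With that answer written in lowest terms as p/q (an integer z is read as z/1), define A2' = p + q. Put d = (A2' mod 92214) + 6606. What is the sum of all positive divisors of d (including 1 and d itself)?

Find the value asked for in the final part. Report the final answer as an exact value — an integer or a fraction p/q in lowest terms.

Step 1: 60340 = 2^2 * 5 * 7 * 431; sigma = (1 + 2 + 4) * (1 + 5) * (1 + 7) * (1 + 431) = 7 * 6 * 8 * 432 = 145152; answer 145152
Step 2: A1 = 145152; c = 2; total draws C(9,4) = 126; favorable C(7,3)*C(2,1) = 70; P = 5/9; answer 5/9
Step 3: A2 = 5/9; threaded value p + q = 14; d = 6620; 6620 = 2^2 * 5 * 331; sigma = (1 + 2 + 4) * (1 + 5) * (1 + 331) = 7 * 6 * 332 = 13944; answer 13944

13944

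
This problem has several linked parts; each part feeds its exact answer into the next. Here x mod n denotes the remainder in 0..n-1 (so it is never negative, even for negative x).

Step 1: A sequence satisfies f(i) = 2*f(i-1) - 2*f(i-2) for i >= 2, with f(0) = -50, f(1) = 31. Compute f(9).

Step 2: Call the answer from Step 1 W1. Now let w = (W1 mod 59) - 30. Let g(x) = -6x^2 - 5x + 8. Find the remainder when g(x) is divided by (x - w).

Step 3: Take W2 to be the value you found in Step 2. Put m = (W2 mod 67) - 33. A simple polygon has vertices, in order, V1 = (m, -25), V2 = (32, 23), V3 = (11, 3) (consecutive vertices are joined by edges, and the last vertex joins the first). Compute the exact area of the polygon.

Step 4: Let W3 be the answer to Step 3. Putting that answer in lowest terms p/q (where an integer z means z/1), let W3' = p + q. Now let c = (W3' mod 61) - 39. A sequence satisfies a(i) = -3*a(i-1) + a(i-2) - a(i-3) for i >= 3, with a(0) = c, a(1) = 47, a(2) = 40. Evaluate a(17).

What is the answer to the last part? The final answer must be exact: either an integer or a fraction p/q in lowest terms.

Step 1: f(2) = 2*(31) - 2*(-50) = 162; iterating: f(2)=162, f(3)=262, f(4)=200, f(5)=-124, f(6)=-648, f(7)=-1048, f(8)=-800, f(9)=496; answer 496
Step 2: W1 = 496; w = -6; remainder = value at the root: -6*(-6)^2 - 5*(-6)^1 + 8 = (-216) + (30) + (8) = -178; answer -178
Step 3: W2 = -178; m = -10; cross terms: (-10*23 - 32*-25)=570, (32*3 - 11*23)=-157, (11*-25 - -10*3)=-245; twice the area = |168| = 168; area = 84; answer 84
Step 4: W3 = 84; threaded value p + q = 85; c = -15; a(3) = -3*(40) + 1*(47) - 1*(-15) = -58; iterating: a(3)=-58, a(4)=167, a(5)=-599, a(6)=2022, a(7)=-6832, a(8)=23117, a(9)=-78205, a(10)=264564, a(11)=-895014, a(12)=3027811, a(13)=-10243011, a(14)=34651858, a(15)=-117226396, a(16)=396574057, a(17)=-1341600425; answer -1341600425

-1341600425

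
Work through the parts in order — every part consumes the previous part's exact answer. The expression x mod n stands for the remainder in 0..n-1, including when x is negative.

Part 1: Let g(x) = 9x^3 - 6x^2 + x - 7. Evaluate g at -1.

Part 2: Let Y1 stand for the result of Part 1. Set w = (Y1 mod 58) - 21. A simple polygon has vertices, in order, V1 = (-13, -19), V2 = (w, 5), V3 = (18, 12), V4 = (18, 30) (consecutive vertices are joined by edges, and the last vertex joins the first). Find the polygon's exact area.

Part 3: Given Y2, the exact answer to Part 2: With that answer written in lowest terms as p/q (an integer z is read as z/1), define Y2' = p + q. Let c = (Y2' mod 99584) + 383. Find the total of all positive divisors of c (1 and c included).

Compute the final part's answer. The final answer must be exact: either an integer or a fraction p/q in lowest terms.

2128

Part 1: 9*(-1)^3 - 6*(-1)^2 + 1*(-1)^1 - 7 = (-9) + (-6) + (-1) + (-7) = -23; answer -23
Part 2: Y1 = -23; w = 14; cross terms: (-13*5 - 14*-19)=201, (14*12 - 18*5)=78, (18*30 - 18*12)=324, (18*-19 - -13*30)=48; twice the area = |651| = 651; area = 651/2; answer 651/2
Part 3: Y2 = 651/2; threaded value p + q = 653; c = 1036; 1036 = 2^2 * 7 * 37; sigma = (1 + 2 + 4) * (1 + 7) * (1 + 37) = 7 * 8 * 38 = 2128; answer 2128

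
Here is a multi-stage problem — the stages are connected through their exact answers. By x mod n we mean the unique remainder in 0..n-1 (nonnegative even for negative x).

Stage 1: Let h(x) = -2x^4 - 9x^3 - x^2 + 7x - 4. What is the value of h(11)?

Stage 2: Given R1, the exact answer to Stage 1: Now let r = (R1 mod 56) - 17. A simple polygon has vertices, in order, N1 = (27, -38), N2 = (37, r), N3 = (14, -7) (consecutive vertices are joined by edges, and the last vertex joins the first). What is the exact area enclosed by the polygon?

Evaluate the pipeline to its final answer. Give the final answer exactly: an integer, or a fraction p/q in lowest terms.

415

Stage 1: -2*(11)^4 - 9*(11)^3 - 1*(11)^2 + 7*(11)^1 - 4 = (-29282) + (-11979) + (-121) + (77) + (-4) = -41309; answer -41309
Stage 2: R1 = -41309; r = 2; cross terms: (27*2 - 37*-38)=1460, (37*-7 - 14*2)=-287, (14*-38 - 27*-7)=-343; twice the area = |830| = 830; area = 415; answer 415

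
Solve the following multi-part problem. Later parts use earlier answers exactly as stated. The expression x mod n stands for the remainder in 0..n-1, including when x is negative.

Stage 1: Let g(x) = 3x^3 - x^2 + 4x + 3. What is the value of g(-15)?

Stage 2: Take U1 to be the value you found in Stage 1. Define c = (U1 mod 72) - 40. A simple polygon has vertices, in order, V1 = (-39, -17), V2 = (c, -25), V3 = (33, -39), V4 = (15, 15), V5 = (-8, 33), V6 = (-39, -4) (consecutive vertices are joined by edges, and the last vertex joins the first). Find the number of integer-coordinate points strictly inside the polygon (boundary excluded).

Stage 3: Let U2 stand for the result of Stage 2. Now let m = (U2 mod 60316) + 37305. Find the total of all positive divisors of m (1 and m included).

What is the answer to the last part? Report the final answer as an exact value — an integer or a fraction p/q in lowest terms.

60036

Stage 1: 3*(-15)^3 - 1*(-15)^2 + 4*(-15)^1 + 3 = (-10125) + (-225) + (-60) + (3) = -10407; answer -10407
Stage 2: U1 = -10407; c = -7; cross terms: (-39*-25 - -7*-17)=856, (-7*-39 - 33*-25)=1098, (33*15 - 15*-39)=1080, (15*33 - -8*15)=615, (-8*-4 - -39*33)=1319, (-39*-17 - -39*-4)=507; twice the area = |5475| = 5475; area = 5475/2; boundary points = 8 + 2 + 18 + 1 + 1 + 13 = 43; strictly interior points = area - boundary/2 + 1 = 2717; answer 2717
Stage 3: U2 = 2717; m = 40022; 40022 = 2 * 20011; sigma = (1 + 2) * (1 + 20011) = 3 * 20012 = 60036; answer 60036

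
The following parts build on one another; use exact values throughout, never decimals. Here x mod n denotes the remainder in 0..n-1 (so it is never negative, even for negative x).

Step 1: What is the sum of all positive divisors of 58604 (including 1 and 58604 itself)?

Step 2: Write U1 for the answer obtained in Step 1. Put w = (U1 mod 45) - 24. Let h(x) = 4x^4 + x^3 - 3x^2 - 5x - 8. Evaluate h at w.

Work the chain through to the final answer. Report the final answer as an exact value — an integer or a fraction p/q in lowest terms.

198517

Step 1: 58604 = 2^2 * 7^2 * 13 * 23; sigma = (1 + 2 + 4) * (1 + 7 + 49) * (1 + 13) * (1 + 23) = 7 * 57 * 14 * 24 = 134064; answer 134064
Step 2: U1 = 134064; w = -15; 4*(-15)^4 + 1*(-15)^3 - 3*(-15)^2 - 5*(-15)^1 - 8 = (202500) + (-3375) + (-675) + (75) + (-8) = 198517; answer 198517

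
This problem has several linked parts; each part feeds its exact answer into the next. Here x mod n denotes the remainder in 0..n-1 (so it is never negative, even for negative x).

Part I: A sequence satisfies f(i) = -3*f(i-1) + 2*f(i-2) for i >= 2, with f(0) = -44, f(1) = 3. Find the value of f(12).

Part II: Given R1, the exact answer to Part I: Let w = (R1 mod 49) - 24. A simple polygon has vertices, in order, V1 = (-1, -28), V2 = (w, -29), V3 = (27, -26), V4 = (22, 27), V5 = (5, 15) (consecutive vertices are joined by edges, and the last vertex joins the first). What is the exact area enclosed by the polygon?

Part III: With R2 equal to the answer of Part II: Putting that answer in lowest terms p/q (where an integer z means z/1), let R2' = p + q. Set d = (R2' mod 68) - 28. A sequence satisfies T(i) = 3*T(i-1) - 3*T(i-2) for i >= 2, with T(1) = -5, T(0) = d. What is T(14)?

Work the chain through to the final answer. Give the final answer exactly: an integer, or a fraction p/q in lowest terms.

Part I: f(2) = -3*(3) + 2*(-44) = -97; iterating: f(2)=-97, f(3)=297, f(4)=-1085, f(5)=3849, f(6)=-13717, f(7)=48849, f(8)=-173981, f(9)=619641, f(10)=-2206885, f(11)=7859937, f(12)=-27993581; answer -27993581
Part II: R1 = -27993581; w = -3; cross terms: (-1*-29 - -3*-28)=-55, (-3*-26 - 27*-29)=861, (27*27 - 22*-26)=1301, (22*15 - 5*27)=195, (5*-28 - -1*15)=-125; twice the area = |2177| = 2177; area = 2177/2; answer 2177/2
Part III: R2 = 2177/2; threaded value p + q = 2179; d = -25; T(2) = 3*(-5) - 3*(-25) = 60; iterating: T(2)=60, T(3)=195, T(4)=405, T(5)=630, T(6)=675, T(7)=135, T(8)=-1620, T(9)=-5265, T(10)=-10935, T(11)=-17010, T(12)=-18225, T(13)=-3645, T(14)=43740; answer 43740

43740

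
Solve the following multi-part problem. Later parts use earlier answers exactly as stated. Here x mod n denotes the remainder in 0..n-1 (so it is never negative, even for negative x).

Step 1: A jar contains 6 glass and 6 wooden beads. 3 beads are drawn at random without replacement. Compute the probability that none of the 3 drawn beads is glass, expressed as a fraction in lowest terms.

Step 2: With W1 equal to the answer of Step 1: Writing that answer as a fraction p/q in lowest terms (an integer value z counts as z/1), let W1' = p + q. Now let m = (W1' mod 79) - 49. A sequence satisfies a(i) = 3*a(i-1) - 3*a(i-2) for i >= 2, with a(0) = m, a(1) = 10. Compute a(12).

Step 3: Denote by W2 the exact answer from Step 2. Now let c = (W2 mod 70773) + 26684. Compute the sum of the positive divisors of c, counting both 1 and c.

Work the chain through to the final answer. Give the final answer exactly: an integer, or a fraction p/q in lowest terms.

125664

Step 1: total draws C(12,3) = 220; favorable C(6,3) = 20; P = 1/11; answer 1/11
Step 2: W1 = 1/11; threaded value p + q = 12; m = -37; a(2) = 3*(10) - 3*(-37) = 141; iterating: a(2)=141, a(3)=393, a(4)=756, a(5)=1089, a(6)=999, a(7)=-270, a(8)=-3807, a(9)=-10611, a(10)=-20412, a(11)=-29403, a(12)=-26973; answer -26973
Step 3: W2 = -26973; c = 70484; 70484 = 2^2 * 67 * 263; sigma = (1 + 2 + 4) * (1 + 67) * (1 + 263) = 7 * 68 * 264 = 125664; answer 125664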